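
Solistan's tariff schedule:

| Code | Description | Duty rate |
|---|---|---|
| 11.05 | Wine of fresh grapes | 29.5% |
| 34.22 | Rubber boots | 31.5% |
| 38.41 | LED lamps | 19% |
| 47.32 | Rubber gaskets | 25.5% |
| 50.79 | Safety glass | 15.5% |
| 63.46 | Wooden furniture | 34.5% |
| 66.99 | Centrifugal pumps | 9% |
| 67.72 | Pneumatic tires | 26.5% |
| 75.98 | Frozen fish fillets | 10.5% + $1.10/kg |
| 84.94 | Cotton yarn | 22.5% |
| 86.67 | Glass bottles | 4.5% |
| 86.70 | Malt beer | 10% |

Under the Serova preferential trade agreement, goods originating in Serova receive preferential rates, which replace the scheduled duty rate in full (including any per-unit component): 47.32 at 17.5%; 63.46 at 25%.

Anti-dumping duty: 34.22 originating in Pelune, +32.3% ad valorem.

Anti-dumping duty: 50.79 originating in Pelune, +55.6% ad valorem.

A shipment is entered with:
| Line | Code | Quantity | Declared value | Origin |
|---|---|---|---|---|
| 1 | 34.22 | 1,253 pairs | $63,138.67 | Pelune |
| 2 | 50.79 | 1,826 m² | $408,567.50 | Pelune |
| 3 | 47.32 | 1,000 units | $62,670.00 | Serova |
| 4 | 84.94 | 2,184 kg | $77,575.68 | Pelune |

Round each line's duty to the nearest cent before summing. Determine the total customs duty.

$359,195.74

Line 1 (34.22, Pelune, 1,253 pairs, $63,138.67):
Base rate for 34.22 is 31.5%.
Additional duty on 34.22 from Pelune: +32.3%. Applied ad valorem rate: 31.5% + 32.3% = 63.8%.
Duty = $63,138.67 × 63.8% = $40,282.47.
Line 2 (50.79, Pelune, 1,826 m², $408,567.50):
Base rate for 50.79 is 15.5%.
Additional duty on 50.79 from Pelune: +55.6%. Applied ad valorem rate: 15.5% + 55.6% = 71.1%.
Duty = $408,567.50 × 71.1% = $290,491.49.
Line 3 (47.32, Serova, 1,000 units, $62,670.00):
Base rate for 47.32 is 25.5%.
Origin Serova qualifies under the Solistan–Serova agreement and 47.32 is covered: preferential rate 17.5% applies instead.
Duty = $62,670.00 × 17.5% = $10,967.25.
Line 4 (84.94, Pelune, 2,184 kg, $77,575.68):
Base rate for 84.94 is 22.5%.
Duty = $77,575.68 × 22.5% = $17,454.53.
Total = $40,282.47 + $290,491.49 + $10,967.25 + $17,454.53 = $359,195.74.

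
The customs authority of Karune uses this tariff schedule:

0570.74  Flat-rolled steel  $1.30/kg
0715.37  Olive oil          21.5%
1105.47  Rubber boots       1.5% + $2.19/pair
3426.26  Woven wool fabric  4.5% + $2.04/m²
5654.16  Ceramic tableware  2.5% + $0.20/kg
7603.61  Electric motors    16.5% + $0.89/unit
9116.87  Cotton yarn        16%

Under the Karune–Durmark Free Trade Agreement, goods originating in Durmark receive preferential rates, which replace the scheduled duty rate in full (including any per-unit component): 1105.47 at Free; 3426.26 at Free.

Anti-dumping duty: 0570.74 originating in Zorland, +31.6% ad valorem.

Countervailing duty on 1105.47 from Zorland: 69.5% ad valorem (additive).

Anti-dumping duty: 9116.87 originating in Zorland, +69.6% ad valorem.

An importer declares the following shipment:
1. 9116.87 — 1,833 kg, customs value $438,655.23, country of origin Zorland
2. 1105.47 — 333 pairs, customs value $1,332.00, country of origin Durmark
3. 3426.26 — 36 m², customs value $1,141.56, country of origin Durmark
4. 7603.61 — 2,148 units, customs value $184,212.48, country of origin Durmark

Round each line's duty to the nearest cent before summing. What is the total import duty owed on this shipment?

$407,795.66

Line 1 (9116.87, Zorland, 1,833 kg, $438,655.23):
Base rate for 9116.87 is 16%.
Additional duty on 9116.87 from Zorland: +69.6%. Applied ad valorem rate: 16% + 69.6% = 85.6%.
Duty = $438,655.23 × 85.6% = $375,488.88.
Line 2 (1105.47, Durmark, 333 pairs, $1,332.00):
Base rate for 1105.47 is 1.5% + $2.19/pair.
Origin Durmark qualifies under the Karune–Durmark agreement and 1105.47 is covered: preferential rate Free applies instead.
The additional-duty order on 1105.47 targets Zorland, not Durmark; it does not apply.
Duty = $1,332.00 × 0% = $0.00.
Line 3 (3426.26, Durmark, 36 m², $1,141.56):
Base rate for 3426.26 is 4.5% + $2.04/m².
Origin Durmark qualifies under the Karune–Durmark agreement and 3426.26 is covered: preferential rate Free applies instead.
Duty = $1,141.56 × 0% = $0.00.
Line 4 (7603.61, Durmark, 2,148 units, $184,212.48):
Base rate for 7603.61 is 16.5% + $0.89/unit.
Origin Durmark is the FTA partner but 7603.61 is not on the preference list; base rate stands.
Duty = $184,212.48 × 16.5% + 2,148 × $0.89 = $32,306.78.
Total = $375,488.88 + $0.00 + $0.00 + $32,306.78 = $407,795.66.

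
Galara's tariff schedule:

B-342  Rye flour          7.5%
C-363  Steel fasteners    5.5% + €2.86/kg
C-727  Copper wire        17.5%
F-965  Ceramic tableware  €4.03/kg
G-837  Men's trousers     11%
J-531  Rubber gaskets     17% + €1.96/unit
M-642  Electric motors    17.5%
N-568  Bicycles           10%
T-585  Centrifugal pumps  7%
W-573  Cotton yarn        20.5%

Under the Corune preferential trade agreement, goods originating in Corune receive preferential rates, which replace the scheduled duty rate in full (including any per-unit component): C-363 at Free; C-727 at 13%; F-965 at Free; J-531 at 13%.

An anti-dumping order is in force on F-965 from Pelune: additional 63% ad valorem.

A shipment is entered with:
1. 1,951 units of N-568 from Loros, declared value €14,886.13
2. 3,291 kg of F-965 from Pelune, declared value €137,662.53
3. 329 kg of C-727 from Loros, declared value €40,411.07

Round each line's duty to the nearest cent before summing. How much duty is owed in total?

€108,550.67

Line 1 (N-568, Loros, 1,951 units, €14,886.13):
Base rate for N-568 is 10%.
Duty = €14,886.13 × 10% = €1,488.61.
Line 2 (F-965, Pelune, 3,291 kg, €137,662.53):
Base rate for F-965 is €4.03/kg.
F-965 has an FTA preferential rate, but origin Pelune is not Corune; base rate stands.
Additional duty on F-965 from Pelune: +63% ad valorem. Applied ad valorem rate = 63%.
Duty = €137,662.53 × 63% + 3,291 × €4.03 = €99,990.12.
Line 3 (C-727, Loros, 329 kg, €40,411.07):
Base rate for C-727 is 17.5%.
C-727 has an FTA preferential rate, but origin Loros is not Corune; base rate stands.
Duty = €40,411.07 × 17.5% = €7,071.94.
Total = €1,488.61 + €99,990.12 + €7,071.94 = €108,550.67.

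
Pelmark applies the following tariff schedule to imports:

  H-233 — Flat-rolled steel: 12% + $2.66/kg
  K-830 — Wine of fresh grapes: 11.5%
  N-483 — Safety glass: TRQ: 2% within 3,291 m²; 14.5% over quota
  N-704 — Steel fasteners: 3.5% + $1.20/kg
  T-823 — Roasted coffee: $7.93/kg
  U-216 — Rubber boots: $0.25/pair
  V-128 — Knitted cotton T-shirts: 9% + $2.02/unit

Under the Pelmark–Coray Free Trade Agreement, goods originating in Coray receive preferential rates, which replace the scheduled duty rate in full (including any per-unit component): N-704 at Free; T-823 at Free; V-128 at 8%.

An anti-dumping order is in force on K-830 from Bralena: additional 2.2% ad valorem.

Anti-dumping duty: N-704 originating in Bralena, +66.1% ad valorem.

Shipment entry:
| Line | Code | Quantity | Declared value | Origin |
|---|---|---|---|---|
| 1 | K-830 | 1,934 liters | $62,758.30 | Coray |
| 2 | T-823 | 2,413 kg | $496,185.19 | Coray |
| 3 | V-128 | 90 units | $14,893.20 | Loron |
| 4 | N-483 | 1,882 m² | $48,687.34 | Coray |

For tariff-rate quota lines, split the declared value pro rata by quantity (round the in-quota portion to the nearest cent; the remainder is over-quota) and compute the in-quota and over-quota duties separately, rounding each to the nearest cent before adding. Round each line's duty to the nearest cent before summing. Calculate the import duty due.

Line 1 (K-830, Coray, 1,934 liters, $62,758.30):
Base rate for K-830 is 11.5%.
Origin Coray is the FTA partner but K-830 is not on the preference list; base rate stands.
The additional-duty order on K-830 targets Bralena, not Coray; it does not apply.
Duty = $62,758.30 × 11.5% = $7,217.20.
Line 2 (T-823, Coray, 2,413 kg, $496,185.19):
Base rate for T-823 is $7.93/kg.
Origin Coray qualifies under the Pelmark–Coray agreement and T-823 is covered: preferential rate Free applies instead.
Duty = $496,185.19 × 0% = $0.00.
Line 3 (V-128, Loron, 90 units, $14,893.20):
Base rate for V-128 is 9% + $2.02/unit.
V-128 has an FTA preferential rate, but origin Loron is not Coray; base rate stands.
Duty = $14,893.20 × 9% + 90 × $2.02 = $1,522.19.
Line 4 (N-483, Coray, 1,882 m², $48,687.34):
Code N-483 is under a tariff-rate quota (threshold 3,291 m²). Quantity 1,882 m² is within the quota, so the in-quota rate 2% applies to the full value.
Duty = $48,687.34 × 2% = $973.75.
Total = $7,217.20 + $0.00 + $1,522.19 + $973.75 = $9,713.14.

$9,713.14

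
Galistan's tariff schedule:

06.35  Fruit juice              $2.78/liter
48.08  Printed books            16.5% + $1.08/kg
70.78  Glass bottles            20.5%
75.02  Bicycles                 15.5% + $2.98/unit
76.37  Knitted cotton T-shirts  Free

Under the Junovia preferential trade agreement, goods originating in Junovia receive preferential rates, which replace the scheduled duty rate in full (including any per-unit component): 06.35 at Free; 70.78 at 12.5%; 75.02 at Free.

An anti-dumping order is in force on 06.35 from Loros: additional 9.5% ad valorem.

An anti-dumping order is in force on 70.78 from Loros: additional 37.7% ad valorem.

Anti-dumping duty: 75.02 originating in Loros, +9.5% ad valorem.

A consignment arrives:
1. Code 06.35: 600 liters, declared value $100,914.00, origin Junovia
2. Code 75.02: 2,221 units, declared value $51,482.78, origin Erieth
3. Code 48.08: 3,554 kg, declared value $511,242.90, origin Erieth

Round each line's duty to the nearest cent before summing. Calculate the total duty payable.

$102,791.81

Line 1 (06.35, Junovia, 600 liters, $100,914.00):
Base rate for 06.35 is $2.78/liter.
Origin Junovia qualifies under the Galistan–Junovia agreement and 06.35 is covered: preferential rate Free applies instead.
The additional-duty order on 06.35 targets Loros, not Junovia; it does not apply.
Duty = $100,914.00 × 0% = $0.00.
Line 2 (75.02, Erieth, 2,221 units, $51,482.78):
Base rate for 75.02 is 15.5% + $2.98/unit.
75.02 has an FTA preferential rate, but origin Erieth is not Junovia; base rate stands.
The additional-duty order on 75.02 targets Loros, not Erieth; it does not apply.
Duty = $51,482.78 × 15.5% + 2,221 × $2.98 = $14,598.41.
Line 3 (48.08, Erieth, 3,554 kg, $511,242.90):
Base rate for 48.08 is 16.5% + $1.08/kg.
Duty = $511,242.90 × 16.5% + 3,554 × $1.08 = $88,193.40.
Total = $0.00 + $14,598.41 + $88,193.40 = $102,791.81.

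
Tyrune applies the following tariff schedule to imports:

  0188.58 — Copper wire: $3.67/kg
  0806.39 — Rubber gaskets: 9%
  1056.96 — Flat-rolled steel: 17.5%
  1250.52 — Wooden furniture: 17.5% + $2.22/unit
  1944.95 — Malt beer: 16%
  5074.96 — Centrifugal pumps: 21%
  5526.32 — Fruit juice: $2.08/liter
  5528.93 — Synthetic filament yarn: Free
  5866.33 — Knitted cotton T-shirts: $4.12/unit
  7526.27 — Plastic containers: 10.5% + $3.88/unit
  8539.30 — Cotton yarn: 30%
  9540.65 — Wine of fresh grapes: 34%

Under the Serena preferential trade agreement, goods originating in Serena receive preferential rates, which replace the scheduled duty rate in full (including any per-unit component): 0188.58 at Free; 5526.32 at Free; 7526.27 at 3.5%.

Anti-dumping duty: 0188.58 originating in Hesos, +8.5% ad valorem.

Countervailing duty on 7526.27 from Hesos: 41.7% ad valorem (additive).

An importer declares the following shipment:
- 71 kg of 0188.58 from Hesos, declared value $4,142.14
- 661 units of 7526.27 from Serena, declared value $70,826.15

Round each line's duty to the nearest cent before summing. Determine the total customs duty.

$3,091.57

Line 1 (0188.58, Hesos, 71 kg, $4,142.14):
Base rate for 0188.58 is $3.67/kg.
0188.58 has an FTA preferential rate, but origin Hesos is not Serena; base rate stands.
Additional duty on 0188.58 from Hesos: +8.5% ad valorem. Applied ad valorem rate = 8.5%.
Duty = $4,142.14 × 8.5% + 71 × $3.67 = $612.65.
Line 2 (7526.27, Serena, 661 units, $70,826.15):
Base rate for 7526.27 is 10.5% + $3.88/unit.
Origin Serena qualifies under the Tyrune–Serena agreement and 7526.27 is covered: preferential rate 3.5% applies instead.
The additional-duty order on 7526.27 targets Hesos, not Serena; it does not apply.
Duty = $70,826.15 × 3.5% = $2,478.92.
Total = $612.65 + $2,478.92 = $3,091.57.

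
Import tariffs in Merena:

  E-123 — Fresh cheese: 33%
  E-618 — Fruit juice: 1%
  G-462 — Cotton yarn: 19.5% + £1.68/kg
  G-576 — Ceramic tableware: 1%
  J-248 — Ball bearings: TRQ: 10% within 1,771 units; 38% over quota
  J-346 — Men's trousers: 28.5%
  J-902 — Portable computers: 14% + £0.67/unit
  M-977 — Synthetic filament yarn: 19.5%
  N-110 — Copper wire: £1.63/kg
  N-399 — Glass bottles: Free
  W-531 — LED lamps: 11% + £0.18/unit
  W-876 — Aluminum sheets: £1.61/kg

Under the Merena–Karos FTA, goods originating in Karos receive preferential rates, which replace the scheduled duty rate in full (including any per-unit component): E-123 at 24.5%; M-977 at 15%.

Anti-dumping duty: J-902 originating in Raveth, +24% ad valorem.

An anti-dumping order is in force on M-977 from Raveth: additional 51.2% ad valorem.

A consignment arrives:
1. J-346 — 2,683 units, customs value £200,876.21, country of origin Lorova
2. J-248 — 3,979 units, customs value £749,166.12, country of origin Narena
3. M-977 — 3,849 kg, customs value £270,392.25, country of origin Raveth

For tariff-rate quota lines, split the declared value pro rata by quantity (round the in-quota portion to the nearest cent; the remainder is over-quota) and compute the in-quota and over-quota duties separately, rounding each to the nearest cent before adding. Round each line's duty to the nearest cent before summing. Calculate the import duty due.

Line 1 (J-346, Lorova, 2,683 units, £200,876.21):
Base rate for J-346 is 28.5%.
Duty = £200,876.21 × 28.5% = £57,249.72.
Line 2 (J-248, Narena, 3,979 units, £749,166.12):
Code J-248 is under a tariff-rate quota (threshold 1,771 units). In-quota: 1,771 units at 10%; over-quota: 2,208 units at 38%.
Pro-rata value split: in-quota = £749,166.12 × 1,771/3,979 = £333,443.88; over-quota = £749,166.12 − £333,443.88 = £415,722.24.
In-quota duty = £333,443.88 × 10% = £33,344.39. Over-quota duty = £415,722.24 × 38% = £157,974.45.
Line duty = £33,344.39 + £157,974.45 = £191,318.84.
Line 3 (M-977, Raveth, 3,849 kg, £270,392.25):
Base rate for M-977 is 19.5%.
M-977 has an FTA preferential rate, but origin Raveth is not Karos; base rate stands.
Additional duty on M-977 from Raveth: +51.2%. Applied ad valorem rate: 19.5% + 51.2% = 70.7%.
Duty = £270,392.25 × 70.7% = £191,167.32.
Total = £57,249.72 + £191,318.84 + £191,167.32 = £439,735.88.

£439,735.88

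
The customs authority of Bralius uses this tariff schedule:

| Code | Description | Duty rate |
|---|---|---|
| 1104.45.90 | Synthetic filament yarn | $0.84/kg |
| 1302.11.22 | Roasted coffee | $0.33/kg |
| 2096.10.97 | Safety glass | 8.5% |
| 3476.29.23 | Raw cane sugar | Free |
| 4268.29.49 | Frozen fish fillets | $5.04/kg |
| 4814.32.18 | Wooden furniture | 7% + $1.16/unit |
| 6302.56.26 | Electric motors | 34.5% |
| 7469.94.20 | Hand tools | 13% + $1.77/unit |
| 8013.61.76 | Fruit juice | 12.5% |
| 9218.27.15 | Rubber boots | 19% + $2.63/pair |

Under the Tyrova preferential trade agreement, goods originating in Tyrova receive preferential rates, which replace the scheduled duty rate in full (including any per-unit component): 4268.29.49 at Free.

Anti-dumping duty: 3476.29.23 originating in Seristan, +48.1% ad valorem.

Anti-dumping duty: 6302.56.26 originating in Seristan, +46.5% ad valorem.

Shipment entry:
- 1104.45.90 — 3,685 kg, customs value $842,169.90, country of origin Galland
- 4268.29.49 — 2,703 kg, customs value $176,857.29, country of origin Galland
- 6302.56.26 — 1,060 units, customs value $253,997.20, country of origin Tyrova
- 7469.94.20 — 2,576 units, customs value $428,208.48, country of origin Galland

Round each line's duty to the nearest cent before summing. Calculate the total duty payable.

Line 1 (1104.45.90, Galland, 3,685 kg, $842,169.90):
Base rate for 1104.45.90 is $0.84/kg.
Duty = 3,685 × $0.84 = $3,095.40.
Line 2 (4268.29.49, Galland, 2,703 kg, $176,857.29):
Base rate for 4268.29.49 is $5.04/kg.
4268.29.49 has an FTA preferential rate, but origin Galland is not Tyrova; base rate stands.
Duty = 2,703 × $5.04 = $13,623.12.
Line 3 (6302.56.26, Tyrova, 1,060 units, $253,997.20):
Base rate for 6302.56.26 is 34.5%.
Origin Tyrova is the FTA partner but 6302.56.26 is not on the preference list; base rate stands.
The additional-duty order on 6302.56.26 targets Seristan, not Tyrova; it does not apply.
Duty = $253,997.20 × 34.5% = $87,629.03.
Line 4 (7469.94.20, Galland, 2,576 units, $428,208.48):
Base rate for 7469.94.20 is 13% + $1.77/unit.
Duty = $428,208.48 × 13% + 2,576 × $1.77 = $60,226.62.
Total = $3,095.40 + $13,623.12 + $87,629.03 + $60,226.62 = $164,574.17.

$164,574.17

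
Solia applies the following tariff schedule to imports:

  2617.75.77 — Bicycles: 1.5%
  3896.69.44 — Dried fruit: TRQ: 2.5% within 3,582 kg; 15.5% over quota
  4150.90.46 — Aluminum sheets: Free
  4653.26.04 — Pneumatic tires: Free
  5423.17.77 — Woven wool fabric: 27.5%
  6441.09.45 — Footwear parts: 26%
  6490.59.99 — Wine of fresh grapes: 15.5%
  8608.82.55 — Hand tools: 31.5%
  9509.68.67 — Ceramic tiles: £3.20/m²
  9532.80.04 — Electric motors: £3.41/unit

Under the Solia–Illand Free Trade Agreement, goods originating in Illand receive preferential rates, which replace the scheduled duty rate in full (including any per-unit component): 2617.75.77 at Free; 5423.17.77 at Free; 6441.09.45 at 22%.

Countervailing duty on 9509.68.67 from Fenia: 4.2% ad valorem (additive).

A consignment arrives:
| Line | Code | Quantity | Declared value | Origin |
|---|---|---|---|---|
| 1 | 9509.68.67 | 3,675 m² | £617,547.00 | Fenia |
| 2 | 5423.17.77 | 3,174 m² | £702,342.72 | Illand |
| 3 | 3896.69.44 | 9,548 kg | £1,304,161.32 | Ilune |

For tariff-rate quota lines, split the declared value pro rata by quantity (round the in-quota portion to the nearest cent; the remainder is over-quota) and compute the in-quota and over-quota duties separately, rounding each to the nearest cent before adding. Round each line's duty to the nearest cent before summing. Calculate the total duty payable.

£176,237.47

Line 1 (9509.68.67, Fenia, 3,675 m², £617,547.00):
Base rate for 9509.68.67 is £3.20/m².
Additional duty on 9509.68.67 from Fenia: +4.2% ad valorem. Applied ad valorem rate = 4.2%.
Duty = £617,547.00 × 4.2% + 3,675 × £3.20 = £37,696.97.
Line 2 (5423.17.77, Illand, 3,174 m², £702,342.72):
Base rate for 5423.17.77 is 27.5%.
Origin Illand qualifies under the Solia–Illand agreement and 5423.17.77 is covered: preferential rate Free applies instead.
Duty = £702,342.72 × 0% = £0.00.
Line 3 (3896.69.44, Ilune, 9,548 kg, £1,304,161.32):
Code 3896.69.44 is under a tariff-rate quota (threshold 3,582 kg). In-quota: 3,582 kg at 2.5%; over-quota: 5,966 kg at 15.5%.
Pro-rata value split: in-quota = £1,304,161.32 × 3,582/9,548 = £489,265.38; over-quota = £1,304,161.32 − £489,265.38 = £814,895.94.
In-quota duty = £489,265.38 × 2.5% = £12,231.63. Over-quota duty = £814,895.94 × 15.5% = £126,308.87.
Line duty = £12,231.63 + £126,308.87 = £138,540.50.
Total = £37,696.97 + £0.00 + £138,540.50 = £176,237.47.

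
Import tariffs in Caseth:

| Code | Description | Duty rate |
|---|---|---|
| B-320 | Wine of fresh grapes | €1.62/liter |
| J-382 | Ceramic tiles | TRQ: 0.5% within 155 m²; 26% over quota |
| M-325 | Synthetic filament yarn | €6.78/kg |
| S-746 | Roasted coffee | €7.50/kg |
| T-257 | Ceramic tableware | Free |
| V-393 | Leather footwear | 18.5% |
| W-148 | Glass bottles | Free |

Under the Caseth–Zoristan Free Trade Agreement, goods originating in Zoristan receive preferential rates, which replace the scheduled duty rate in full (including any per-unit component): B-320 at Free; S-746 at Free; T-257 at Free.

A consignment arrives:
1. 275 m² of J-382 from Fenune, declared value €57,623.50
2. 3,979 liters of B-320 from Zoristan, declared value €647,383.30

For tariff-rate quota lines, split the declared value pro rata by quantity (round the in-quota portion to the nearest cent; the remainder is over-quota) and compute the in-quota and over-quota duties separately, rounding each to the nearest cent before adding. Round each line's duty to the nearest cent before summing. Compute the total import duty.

Line 1 (J-382, Fenune, 275 m², €57,623.50):
Code J-382 is under a tariff-rate quota (threshold 155 m²). In-quota: 155 m² at 0.5%; over-quota: 120 m² at 26%.
Pro-rata value split: in-quota = €57,623.50 × 155/275 = €32,478.70; over-quota = €57,623.50 − €32,478.70 = €25,144.80.
In-quota duty = €32,478.70 × 0.5% = €162.39. Over-quota duty = €25,144.80 × 26% = €6,537.65.
Line duty = €162.39 + €6,537.65 = €6,700.04.
Line 2 (B-320, Zoristan, 3,979 liters, €647,383.30):
Base rate for B-320 is €1.62/liter.
Origin Zoristan qualifies under the Caseth–Zoristan agreement and B-320 is covered: preferential rate Free applies instead.
Duty = €647,383.30 × 0% = €0.00.
Total = €6,700.04 + €0.00 = €6,700.04.

€6,700.04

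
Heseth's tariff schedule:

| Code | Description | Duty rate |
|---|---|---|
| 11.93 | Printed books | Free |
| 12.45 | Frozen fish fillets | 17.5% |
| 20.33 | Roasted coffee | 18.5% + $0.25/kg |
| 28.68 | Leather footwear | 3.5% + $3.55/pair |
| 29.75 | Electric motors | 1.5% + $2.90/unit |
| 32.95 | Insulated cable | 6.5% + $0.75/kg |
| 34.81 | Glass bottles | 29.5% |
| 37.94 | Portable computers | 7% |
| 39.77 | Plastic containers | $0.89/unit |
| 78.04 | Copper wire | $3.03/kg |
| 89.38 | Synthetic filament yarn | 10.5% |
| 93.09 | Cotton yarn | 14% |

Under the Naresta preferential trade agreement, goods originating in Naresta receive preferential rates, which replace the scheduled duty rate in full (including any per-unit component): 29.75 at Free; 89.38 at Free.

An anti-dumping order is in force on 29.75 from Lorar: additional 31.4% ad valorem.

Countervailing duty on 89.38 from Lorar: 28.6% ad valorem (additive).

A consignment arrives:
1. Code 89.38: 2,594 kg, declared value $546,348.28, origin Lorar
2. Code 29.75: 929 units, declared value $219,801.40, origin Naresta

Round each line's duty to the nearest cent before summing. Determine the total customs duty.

Line 1 (89.38, Lorar, 2,594 kg, $546,348.28):
Base rate for 89.38 is 10.5%.
89.38 has an FTA preferential rate, but origin Lorar is not Naresta; base rate stands.
Additional duty on 89.38 from Lorar: +28.6%. Applied ad valorem rate: 10.5% + 28.6% = 39.1%.
Duty = $546,348.28 × 39.1% = $213,622.18.
Line 2 (29.75, Naresta, 929 units, $219,801.40):
Base rate for 29.75 is 1.5% + $2.90/unit.
Origin Naresta qualifies under the Heseth–Naresta agreement and 29.75 is covered: preferential rate Free applies instead.
The additional-duty order on 29.75 targets Lorar, not Naresta; it does not apply.
Duty = $219,801.40 × 0% = $0.00.
Total = $213,622.18 + $0.00 = $213,622.18.

$213,622.18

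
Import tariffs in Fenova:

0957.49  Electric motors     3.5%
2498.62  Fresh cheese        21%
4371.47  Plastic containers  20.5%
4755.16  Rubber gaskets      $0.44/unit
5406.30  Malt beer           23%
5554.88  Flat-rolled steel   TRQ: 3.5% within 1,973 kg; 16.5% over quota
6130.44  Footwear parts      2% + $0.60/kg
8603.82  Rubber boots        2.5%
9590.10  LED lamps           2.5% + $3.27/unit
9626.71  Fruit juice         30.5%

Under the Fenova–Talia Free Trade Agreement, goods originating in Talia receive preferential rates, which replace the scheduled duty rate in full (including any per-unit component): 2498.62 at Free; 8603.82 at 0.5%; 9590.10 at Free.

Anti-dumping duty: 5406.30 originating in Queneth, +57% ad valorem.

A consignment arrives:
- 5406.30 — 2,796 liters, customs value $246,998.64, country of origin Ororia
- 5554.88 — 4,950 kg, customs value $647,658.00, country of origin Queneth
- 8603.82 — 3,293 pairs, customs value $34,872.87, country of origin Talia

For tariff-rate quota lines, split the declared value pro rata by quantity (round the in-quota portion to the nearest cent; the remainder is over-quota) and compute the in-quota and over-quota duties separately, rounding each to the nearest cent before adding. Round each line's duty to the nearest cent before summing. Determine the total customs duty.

$130,288.47

Line 1 (5406.30, Ororia, 2,796 liters, $246,998.64):
Base rate for 5406.30 is 23%.
The additional-duty order on 5406.30 targets Queneth, not Ororia; it does not apply.
Duty = $246,998.64 × 23% = $56,809.69.
Line 2 (5554.88, Queneth, 4,950 kg, $647,658.00):
Code 5554.88 is under a tariff-rate quota (threshold 1,973 kg). In-quota: 1,973 kg at 3.5%; over-quota: 2,977 kg at 16.5%.
Pro-rata value split: in-quota = $647,658.00 × 1,973/4,950 = $258,147.32; over-quota = $647,658.00 − $258,147.32 = $389,510.68.
In-quota duty = $258,147.32 × 3.5% = $9,035.16. Over-quota duty = $389,510.68 × 16.5% = $64,269.26.
Line duty = $9,035.16 + $64,269.26 = $73,304.42.
Line 3 (8603.82, Talia, 3,293 pairs, $34,872.87):
Base rate for 8603.82 is 2.5%.
Origin Talia qualifies under the Fenova–Talia agreement and 8603.82 is covered: preferential rate 0.5% applies instead.
Duty = $34,872.87 × 0.5% = $174.36.
Total = $56,809.69 + $73,304.42 + $174.36 = $130,288.47.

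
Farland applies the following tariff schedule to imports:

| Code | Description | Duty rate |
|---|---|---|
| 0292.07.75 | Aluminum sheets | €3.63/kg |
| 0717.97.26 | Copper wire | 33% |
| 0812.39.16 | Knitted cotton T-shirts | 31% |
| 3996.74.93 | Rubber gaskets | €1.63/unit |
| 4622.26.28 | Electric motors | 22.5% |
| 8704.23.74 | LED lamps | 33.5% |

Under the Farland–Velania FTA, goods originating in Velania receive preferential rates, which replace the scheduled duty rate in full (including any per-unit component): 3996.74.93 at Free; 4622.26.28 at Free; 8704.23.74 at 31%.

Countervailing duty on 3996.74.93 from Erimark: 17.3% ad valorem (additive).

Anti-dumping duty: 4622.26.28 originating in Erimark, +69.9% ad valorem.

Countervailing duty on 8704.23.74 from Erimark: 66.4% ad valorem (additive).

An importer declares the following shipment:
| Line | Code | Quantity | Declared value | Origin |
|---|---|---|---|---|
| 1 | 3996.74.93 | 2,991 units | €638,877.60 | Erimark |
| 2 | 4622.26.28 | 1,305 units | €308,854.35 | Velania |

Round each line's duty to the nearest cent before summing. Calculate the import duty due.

€115,401.15

Line 1 (3996.74.93, Erimark, 2,991 units, €638,877.60):
Base rate for 3996.74.93 is €1.63/unit.
3996.74.93 has an FTA preferential rate, but origin Erimark is not Velania; base rate stands.
Additional duty on 3996.74.93 from Erimark: +17.3% ad valorem. Applied ad valorem rate = 17.3%.
Duty = €638,877.60 × 17.3% + 2,991 × €1.63 = €115,401.15.
Line 2 (4622.26.28, Velania, 1,305 units, €308,854.35):
Base rate for 4622.26.28 is 22.5%.
Origin Velania qualifies under the Farland–Velania agreement and 4622.26.28 is covered: preferential rate Free applies instead.
The additional-duty order on 4622.26.28 targets Erimark, not Velania; it does not apply.
Duty = €308,854.35 × 0% = €0.00.
Total = €115,401.15 + €0.00 = €115,401.15.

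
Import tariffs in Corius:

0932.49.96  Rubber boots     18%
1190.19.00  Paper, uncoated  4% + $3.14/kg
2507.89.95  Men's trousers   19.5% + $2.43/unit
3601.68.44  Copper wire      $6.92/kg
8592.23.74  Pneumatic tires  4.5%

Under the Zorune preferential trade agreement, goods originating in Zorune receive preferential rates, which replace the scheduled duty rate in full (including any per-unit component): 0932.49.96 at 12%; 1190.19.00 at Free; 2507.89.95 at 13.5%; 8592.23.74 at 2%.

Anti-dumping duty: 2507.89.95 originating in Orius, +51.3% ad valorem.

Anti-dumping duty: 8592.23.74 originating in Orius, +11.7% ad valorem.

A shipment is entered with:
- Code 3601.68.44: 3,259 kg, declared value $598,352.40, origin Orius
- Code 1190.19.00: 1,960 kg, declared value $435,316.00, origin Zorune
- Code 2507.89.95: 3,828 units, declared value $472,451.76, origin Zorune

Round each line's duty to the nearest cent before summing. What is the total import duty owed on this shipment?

Line 1 (3601.68.44, Orius, 3,259 kg, $598,352.40):
Base rate for 3601.68.44 is $6.92/kg.
Duty = 3,259 × $6.92 = $22,552.28.
Line 2 (1190.19.00, Zorune, 1,960 kg, $435,316.00):
Base rate for 1190.19.00 is 4% + $3.14/kg.
Origin Zorune qualifies under the Corius–Zorune agreement and 1190.19.00 is covered: preferential rate Free applies instead.
Duty = $435,316.00 × 0% = $0.00.
Line 3 (2507.89.95, Zorune, 3,828 units, $472,451.76):
Base rate for 2507.89.95 is 19.5% + $2.43/unit.
Origin Zorune qualifies under the Corius–Zorune agreement and 2507.89.95 is covered: preferential rate 13.5% applies instead.
The additional-duty order on 2507.89.95 targets Orius, not Zorune; it does not apply.
Duty = $472,451.76 × 13.5% = $63,780.99.
Total = $22,552.28 + $0.00 + $63,780.99 = $86,333.27.

$86,333.27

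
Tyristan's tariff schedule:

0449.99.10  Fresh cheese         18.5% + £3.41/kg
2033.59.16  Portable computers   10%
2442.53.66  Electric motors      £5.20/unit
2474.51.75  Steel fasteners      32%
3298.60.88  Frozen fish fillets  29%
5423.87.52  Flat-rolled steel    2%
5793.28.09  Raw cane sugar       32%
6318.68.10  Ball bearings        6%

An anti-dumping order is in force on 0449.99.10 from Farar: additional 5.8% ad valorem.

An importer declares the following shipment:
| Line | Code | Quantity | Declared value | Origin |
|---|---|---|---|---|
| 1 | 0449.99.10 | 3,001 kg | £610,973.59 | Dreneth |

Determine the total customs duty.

Line 1 (0449.99.10, Dreneth, 3,001 kg, £610,973.59):
Base rate for 0449.99.10 is 18.5% + £3.41/kg.
The additional-duty order on 0449.99.10 targets Farar, not Dreneth; it does not apply.
Duty = £610,973.59 × 18.5% + 3,001 × £3.41 = £123,263.52.

£123,263.52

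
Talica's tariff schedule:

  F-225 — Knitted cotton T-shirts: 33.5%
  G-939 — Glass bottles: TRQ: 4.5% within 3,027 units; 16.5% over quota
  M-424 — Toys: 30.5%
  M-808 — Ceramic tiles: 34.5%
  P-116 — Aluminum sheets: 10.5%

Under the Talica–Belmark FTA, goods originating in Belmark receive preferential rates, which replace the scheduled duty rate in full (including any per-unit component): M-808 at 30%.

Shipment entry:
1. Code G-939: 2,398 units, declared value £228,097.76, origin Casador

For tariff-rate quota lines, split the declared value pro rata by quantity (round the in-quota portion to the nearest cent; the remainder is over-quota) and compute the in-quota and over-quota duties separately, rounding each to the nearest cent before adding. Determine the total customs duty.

Line 1 (G-939, Casador, 2,398 units, £228,097.76):
Code G-939 is under a tariff-rate quota (threshold 3,027 units). Quantity 2,398 units is within the quota, so the in-quota rate 4.5% applies to the full value.
Duty = £228,097.76 × 4.5% = £10,264.40.

£10,264.40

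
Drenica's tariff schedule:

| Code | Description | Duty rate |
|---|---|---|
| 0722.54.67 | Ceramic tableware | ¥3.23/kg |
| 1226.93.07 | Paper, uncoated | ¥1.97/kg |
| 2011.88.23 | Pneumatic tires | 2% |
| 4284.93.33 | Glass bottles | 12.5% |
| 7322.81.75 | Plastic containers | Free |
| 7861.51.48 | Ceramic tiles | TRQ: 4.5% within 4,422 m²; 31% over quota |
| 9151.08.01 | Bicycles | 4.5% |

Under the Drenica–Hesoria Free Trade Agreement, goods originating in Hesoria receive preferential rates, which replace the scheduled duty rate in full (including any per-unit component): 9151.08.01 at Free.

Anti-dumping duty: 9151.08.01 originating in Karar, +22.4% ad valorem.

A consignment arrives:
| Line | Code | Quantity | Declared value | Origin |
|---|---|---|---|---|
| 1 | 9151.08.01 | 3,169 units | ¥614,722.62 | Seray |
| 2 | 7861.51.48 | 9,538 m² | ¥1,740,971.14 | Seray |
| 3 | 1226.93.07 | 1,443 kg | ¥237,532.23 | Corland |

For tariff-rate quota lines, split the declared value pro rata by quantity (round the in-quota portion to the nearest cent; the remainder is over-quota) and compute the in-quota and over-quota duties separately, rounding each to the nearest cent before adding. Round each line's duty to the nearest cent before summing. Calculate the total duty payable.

¥356,312.15

Line 1 (9151.08.01, Seray, 3,169 units, ¥614,722.62):
Base rate for 9151.08.01 is 4.5%.
9151.08.01 has an FTA preferential rate, but origin Seray is not Hesoria; base rate stands.
The additional-duty order on 9151.08.01 targets Karar, not Seray; it does not apply.
Duty = ¥614,722.62 × 4.5% = ¥27,662.52.
Line 2 (7861.51.48, Seray, 9,538 m², ¥1,740,971.14):
Code 7861.51.48 is under a tariff-rate quota (threshold 4,422 m²). In-quota: 4,422 m² at 4.5%; over-quota: 5,116 m² at 31%.
Pro-rata value split: in-quota = ¥1,740,971.14 × 4,422/9,538 = ¥807,147.66; over-quota = ¥1,740,971.14 − ¥807,147.66 = ¥933,823.48.
In-quota duty = ¥807,147.66 × 4.5% = ¥36,321.64. Over-quota duty = ¥933,823.48 × 31% = ¥289,485.28.
Line duty = ¥36,321.64 + ¥289,485.28 = ¥325,806.92.
Line 3 (1226.93.07, Corland, 1,443 kg, ¥237,532.23):
Base rate for 1226.93.07 is ¥1.97/kg.
Duty = 1,443 × ¥1.97 = ¥2,842.71.
Total = ¥27,662.52 + ¥325,806.92 + ¥2,842.71 = ¥356,312.15.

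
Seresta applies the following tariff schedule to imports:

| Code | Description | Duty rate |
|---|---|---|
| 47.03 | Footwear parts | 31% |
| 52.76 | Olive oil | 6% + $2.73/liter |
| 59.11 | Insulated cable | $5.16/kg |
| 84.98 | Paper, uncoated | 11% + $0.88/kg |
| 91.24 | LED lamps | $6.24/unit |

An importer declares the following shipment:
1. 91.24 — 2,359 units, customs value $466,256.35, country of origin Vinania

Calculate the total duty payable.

$14,720.16

Line 1 (91.24, Vinania, 2,359 units, $466,256.35):
Base rate for 91.24 is $6.24/unit.
Duty = 2,359 × $6.24 = $14,720.16.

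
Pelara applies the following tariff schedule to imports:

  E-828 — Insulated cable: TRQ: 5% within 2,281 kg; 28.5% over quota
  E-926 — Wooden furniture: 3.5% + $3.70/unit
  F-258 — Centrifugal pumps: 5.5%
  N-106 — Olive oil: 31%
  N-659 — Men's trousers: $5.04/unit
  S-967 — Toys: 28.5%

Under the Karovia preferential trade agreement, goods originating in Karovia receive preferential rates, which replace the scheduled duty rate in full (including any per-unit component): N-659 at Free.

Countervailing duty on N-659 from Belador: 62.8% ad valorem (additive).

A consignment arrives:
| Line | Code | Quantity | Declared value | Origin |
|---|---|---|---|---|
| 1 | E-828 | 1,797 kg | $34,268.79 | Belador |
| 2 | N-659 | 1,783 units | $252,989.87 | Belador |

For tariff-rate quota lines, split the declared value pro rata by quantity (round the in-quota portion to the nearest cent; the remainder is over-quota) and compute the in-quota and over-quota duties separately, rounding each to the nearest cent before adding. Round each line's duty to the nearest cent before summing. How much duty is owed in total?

Line 1 (E-828, Belador, 1,797 kg, $34,268.79):
Code E-828 is under a tariff-rate quota (threshold 2,281 kg). Quantity 1,797 kg is within the quota, so the in-quota rate 5% applies to the full value.
Duty = $34,268.79 × 5% = $1,713.44.
Line 2 (N-659, Belador, 1,783 units, $252,989.87):
Base rate for N-659 is $5.04/unit.
N-659 has an FTA preferential rate, but origin Belador is not Karovia; base rate stands.
Additional duty on N-659 from Belador: +62.8% ad valorem. Applied ad valorem rate = 62.8%.
Duty = $252,989.87 × 62.8% + 1,783 × $5.04 = $167,863.96.
Total = $1,713.44 + $167,863.96 = $169,577.40.

$169,577.40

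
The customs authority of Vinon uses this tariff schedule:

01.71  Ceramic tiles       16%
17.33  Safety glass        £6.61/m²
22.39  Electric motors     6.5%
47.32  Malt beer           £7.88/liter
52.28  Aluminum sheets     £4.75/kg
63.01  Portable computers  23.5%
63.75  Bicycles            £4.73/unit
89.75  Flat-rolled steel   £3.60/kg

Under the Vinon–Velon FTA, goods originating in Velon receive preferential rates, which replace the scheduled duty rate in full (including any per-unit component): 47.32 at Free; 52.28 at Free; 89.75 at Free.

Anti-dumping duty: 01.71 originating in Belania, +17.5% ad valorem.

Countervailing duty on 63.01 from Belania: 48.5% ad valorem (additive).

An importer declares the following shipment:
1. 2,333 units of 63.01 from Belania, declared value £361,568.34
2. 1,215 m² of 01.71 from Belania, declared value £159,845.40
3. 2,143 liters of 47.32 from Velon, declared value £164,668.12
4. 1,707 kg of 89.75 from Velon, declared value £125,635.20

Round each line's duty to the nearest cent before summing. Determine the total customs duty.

Line 1 (63.01, Belania, 2,333 units, £361,568.34):
Base rate for 63.01 is 23.5%.
Additional duty on 63.01 from Belania: +48.5%. Applied ad valorem rate: 23.5% + 48.5% = 72%.
Duty = £361,568.34 × 72% = £260,329.20.
Line 2 (01.71, Belania, 1,215 m², £159,845.40):
Base rate for 01.71 is 16%.
Additional duty on 01.71 from Belania: +17.5%. Applied ad valorem rate: 16% + 17.5% = 33.5%.
Duty = £159,845.40 × 33.5% = £53,548.21.
Line 3 (47.32, Velon, 2,143 liters, £164,668.12):
Base rate for 47.32 is £7.88/liter.
Origin Velon qualifies under the Vinon–Velon agreement and 47.32 is covered: preferential rate Free applies instead.
Duty = £164,668.12 × 0% = £0.00.
Line 4 (89.75, Velon, 1,707 kg, £125,635.20):
Base rate for 89.75 is £3.60/kg.
Origin Velon qualifies under the Vinon–Velon agreement and 89.75 is covered: preferential rate Free applies instead.
Duty = £125,635.20 × 0% = £0.00.
Total = £260,329.20 + £53,548.21 + £0.00 + £0.00 = £313,877.41.

£313,877.41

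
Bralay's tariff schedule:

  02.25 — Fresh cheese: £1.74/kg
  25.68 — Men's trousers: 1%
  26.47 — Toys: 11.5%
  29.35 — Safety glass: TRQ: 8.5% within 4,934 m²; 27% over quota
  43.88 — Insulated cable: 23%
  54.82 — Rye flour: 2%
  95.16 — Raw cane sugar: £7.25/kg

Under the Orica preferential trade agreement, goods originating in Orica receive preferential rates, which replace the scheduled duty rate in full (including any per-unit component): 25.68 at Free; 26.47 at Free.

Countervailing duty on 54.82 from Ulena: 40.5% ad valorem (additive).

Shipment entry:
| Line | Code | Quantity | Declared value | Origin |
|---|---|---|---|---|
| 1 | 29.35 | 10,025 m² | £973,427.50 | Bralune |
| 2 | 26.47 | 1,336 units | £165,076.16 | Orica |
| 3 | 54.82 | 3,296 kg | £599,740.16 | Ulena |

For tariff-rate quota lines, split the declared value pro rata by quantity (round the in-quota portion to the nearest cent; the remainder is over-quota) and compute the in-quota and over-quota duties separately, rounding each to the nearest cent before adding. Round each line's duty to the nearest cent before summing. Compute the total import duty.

Line 1 (29.35, Bralune, 10,025 m², £973,427.50):
Code 29.35 is under a tariff-rate quota (threshold 4,934 m²). In-quota: 4,934 m² at 8.5%; over-quota: 5,091 m² at 27%.
Pro-rata value split: in-quota = £973,427.50 × 4,934/10,025 = £479,091.40; over-quota = £973,427.50 − £479,091.40 = £494,336.10.
In-quota duty = £479,091.40 × 8.5% = £40,722.77. Over-quota duty = £494,336.10 × 27% = £133,470.75.
Line duty = £40,722.77 + £133,470.75 = £174,193.52.
Line 2 (26.47, Orica, 1,336 units, £165,076.16):
Base rate for 26.47 is 11.5%.
Origin Orica qualifies under the Bralay–Orica agreement and 26.47 is covered: preferential rate Free applies instead.
Duty = £165,076.16 × 0% = £0.00.
Line 3 (54.82, Ulena, 3,296 kg, £599,740.16):
Base rate for 54.82 is 2%.
Additional duty on 54.82 from Ulena: +40.5%. Applied ad valorem rate: 2% + 40.5% = 42.5%.
Duty = £599,740.16 × 42.5% = £254,889.57.
Total = £174,193.52 + £0.00 + £254,889.57 = £429,083.09.

£429,083.09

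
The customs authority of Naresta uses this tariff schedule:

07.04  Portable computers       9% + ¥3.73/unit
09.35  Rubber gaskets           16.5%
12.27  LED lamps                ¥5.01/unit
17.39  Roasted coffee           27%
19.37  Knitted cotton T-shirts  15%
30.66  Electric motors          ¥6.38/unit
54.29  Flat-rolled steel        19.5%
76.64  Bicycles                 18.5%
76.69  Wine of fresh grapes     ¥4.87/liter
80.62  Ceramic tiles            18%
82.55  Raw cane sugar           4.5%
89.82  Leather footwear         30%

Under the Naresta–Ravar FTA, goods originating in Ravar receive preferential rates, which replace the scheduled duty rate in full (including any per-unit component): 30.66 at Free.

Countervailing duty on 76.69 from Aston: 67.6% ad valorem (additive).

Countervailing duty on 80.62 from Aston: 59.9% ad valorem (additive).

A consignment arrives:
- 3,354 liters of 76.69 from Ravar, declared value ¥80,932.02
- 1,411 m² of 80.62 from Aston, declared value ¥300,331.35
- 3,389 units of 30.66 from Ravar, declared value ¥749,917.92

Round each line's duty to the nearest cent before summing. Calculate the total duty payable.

Line 1 (76.69, Ravar, 3,354 liters, ¥80,932.02):
Base rate for 76.69 is ¥4.87/liter.
Origin Ravar is the FTA partner but 76.69 is not on the preference list; base rate stands.
The additional-duty order on 76.69 targets Aston, not Ravar; it does not apply.
Duty = 3,354 × ¥4.87 = ¥16,333.98.
Line 2 (80.62, Aston, 1,411 m², ¥300,331.35):
Base rate for 80.62 is 18%.
Additional duty on 80.62 from Aston: +59.9%. Applied ad valorem rate: 18% + 59.9% = 77.9%.
Duty = ¥300,331.35 × 77.9% = ¥233,958.12.
Line 3 (30.66, Ravar, 3,389 units, ¥749,917.92):
Base rate for 30.66 is ¥6.38/unit.
Origin Ravar qualifies under the Naresta–Ravar agreement and 30.66 is covered: preferential rate Free applies instead.
Duty = ¥749,917.92 × 0% = ¥0.00.
Total = ¥16,333.98 + ¥233,958.12 + ¥0.00 = ¥250,292.10.

¥250,292.10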